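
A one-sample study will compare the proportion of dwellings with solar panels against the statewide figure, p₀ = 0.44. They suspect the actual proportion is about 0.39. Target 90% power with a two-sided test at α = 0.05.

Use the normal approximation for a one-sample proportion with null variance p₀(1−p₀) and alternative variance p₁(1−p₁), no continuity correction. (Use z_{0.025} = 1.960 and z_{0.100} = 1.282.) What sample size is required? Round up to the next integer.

n = 1022

n = [z_{α/2}·√(p₀q₀) + z_β·√(p₁q₁)]² / (p₁ − p₀)²
  = [1.960·√(0.44·0.56) + 1.282·√(0.39·0.61)]² / (-0.05)²
  = [1.960·0.4964 + 1.282·0.4877]² / 0.0025
  = [1.5982]² / 0.0025
  = 1021.71
Round up → n = 1022.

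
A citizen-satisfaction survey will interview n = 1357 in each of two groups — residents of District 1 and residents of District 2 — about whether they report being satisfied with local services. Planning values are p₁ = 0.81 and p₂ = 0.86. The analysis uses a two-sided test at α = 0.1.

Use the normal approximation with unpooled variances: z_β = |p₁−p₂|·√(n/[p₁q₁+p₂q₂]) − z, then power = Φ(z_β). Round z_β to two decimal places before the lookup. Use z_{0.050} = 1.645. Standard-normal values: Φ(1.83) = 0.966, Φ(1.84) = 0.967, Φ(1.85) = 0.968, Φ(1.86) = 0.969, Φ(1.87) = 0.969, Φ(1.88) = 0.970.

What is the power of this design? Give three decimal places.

z_β = |p₁−p₂|·√(n/[p₁q₁+p₂q₂]) − z_{α/2}
    = 0.05 · √(1357/0.2743) − 1.645
    = 0.05 · 70.3359 − 1.645
    = 3.5168 − 1.645 = 1.8718 → 1.87
Power = Φ(1.87) = 0.969.

Power ≈ 0.969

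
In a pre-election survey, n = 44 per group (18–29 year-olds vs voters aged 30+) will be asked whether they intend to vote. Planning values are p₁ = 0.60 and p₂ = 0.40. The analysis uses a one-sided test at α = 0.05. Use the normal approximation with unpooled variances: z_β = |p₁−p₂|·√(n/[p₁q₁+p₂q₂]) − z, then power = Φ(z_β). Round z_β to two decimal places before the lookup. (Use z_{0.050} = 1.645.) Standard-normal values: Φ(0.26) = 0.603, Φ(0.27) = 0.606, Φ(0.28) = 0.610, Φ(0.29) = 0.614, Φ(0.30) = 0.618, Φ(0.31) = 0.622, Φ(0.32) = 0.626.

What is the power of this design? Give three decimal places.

z_β = |p₁−p₂|·√(n/[p₁q₁+p₂q₂]) − z_α
    = 0.20 · √(44/0.4800) − 1.645
    = 0.20 · 9.5743 − 1.645
    = 1.9149 − 1.645 = 0.2699 → 0.27
Power = Φ(0.27) = 0.606.

Power ≈ 0.606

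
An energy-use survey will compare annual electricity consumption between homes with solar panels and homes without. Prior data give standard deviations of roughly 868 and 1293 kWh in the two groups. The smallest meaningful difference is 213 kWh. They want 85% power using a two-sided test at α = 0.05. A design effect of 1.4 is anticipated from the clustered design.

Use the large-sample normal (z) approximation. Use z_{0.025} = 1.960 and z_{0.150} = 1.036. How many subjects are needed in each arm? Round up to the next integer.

n = 672 per group

n = (z_{α/2} + z_β)² · (σ₁² + σ₂²) / δ²
  = (1.960 + 1.036)² · (868² + 1293² = 2425273) / 213²
  = 8.9760 · 2425273 / 45369
  = 479.83
Design effect: 1.4 × 479.83 = 671.76.
Round up → n = 672 per group.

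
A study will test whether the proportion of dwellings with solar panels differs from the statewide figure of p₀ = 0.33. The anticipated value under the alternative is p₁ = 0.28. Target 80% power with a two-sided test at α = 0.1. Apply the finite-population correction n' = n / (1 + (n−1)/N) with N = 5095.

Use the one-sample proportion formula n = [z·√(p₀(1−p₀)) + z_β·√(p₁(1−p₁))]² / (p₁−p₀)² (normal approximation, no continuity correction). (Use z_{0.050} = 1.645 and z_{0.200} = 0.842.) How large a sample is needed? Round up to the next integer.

n = [z_{α/2}·√(p₀q₀) + z_β·√(p₁q₁)]² / (p₁ − p₀)²
  = [1.645·√(0.33·0.67) + 0.842·√(0.28·0.72)]² / (-0.05)²
  = [1.645·0.4702 + 0.842·0.4490]² / 0.0025
  = [1.1516]² / 0.0025
  = 530.43
Finite-population correction (N = 5095): 530.43 / (1 + (530.43 − 1)/5095) = 480.50.
Round up → n = 481.

n = 481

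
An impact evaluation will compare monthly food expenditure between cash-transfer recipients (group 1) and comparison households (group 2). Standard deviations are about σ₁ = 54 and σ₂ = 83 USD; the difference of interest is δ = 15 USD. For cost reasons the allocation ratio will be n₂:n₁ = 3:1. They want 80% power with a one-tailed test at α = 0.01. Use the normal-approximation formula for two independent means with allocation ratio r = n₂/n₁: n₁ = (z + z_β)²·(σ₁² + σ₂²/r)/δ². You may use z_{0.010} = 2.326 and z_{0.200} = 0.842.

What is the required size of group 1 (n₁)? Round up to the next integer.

n₁ = 233

n₁ = (z_α + z_β)² · (σ₁² + σ₂²/r) / δ²
   = (2.326 + 0.842)² · (54² + 83²/3) / 15²
   = 10.0362 · (2916 + 2296.3) / 225
   = 10.0362 · 5212.3 / 225
   = 232.50
Round up → n₁ = 233; n₂ = r·n₁ = 3 × 233 = 699.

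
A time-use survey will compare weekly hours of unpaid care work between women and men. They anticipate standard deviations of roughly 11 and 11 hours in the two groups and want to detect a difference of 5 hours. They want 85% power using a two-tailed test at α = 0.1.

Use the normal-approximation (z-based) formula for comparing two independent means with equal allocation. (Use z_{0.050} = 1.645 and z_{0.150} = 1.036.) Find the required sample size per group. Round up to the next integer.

n = 70 per group

n = (z_{α/2} + z_β)² · (σ₁² + σ₂²) / δ²
  = (1.645 + 1.036)² · (11² + 11² = 242) / 5²
  = 7.1878 · 242 / 25
  = 69.58
Round up → n = 70 per group.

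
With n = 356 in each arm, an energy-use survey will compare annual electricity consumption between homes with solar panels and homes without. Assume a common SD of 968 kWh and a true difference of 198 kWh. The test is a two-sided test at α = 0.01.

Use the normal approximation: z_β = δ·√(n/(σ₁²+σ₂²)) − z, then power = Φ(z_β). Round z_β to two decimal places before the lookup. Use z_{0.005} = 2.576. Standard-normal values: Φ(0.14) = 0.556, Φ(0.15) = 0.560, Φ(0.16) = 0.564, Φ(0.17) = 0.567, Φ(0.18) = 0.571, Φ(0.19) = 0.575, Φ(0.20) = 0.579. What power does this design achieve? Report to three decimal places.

Power ≈ 0.560

z_β = δ·√(n/(σ₁²+σ₂²)) − z_{α/2}
    = 198 · √(356/1874048) − 2.576
    = 198 · 0.01378 − 2.576
    = 2.7290 − 2.576 = 0.1530 → 0.15
Power = Φ(0.15) = 0.560.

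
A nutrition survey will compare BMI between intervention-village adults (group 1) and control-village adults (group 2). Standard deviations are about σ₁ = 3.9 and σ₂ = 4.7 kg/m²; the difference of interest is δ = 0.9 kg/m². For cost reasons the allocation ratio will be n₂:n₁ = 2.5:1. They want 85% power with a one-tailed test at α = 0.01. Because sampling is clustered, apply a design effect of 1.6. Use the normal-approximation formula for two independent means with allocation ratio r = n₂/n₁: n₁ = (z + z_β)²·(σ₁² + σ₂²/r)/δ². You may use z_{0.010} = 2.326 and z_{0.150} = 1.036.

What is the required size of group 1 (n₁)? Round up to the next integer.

n₁ = (z_α + z_β)² · (σ₁² + σ₂²/r) / δ²
   = (2.326 + 1.036)² · (3.9² + 4.7²/2.5) / 0.9²
   = 11.3030 · (15.21 + 8.836) / 0.81
   = 11.3030 · 24.046 / 0.81
   = 335.55
Design effect: 1.6 × 335.55 = 536.88.
Round up → n₁ = 537; n₂ = r·n₁ = 2.5 × 537 = 1343.

n₁ = 537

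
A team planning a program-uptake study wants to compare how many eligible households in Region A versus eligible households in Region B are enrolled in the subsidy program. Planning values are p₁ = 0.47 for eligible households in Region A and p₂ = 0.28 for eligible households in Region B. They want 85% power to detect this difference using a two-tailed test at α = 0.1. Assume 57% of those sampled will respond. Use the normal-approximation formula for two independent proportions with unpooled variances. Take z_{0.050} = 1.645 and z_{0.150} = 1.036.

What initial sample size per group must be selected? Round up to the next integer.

n = 158 per group

n = (z_{α/2} + z_β)² · [p₁(1−p₁) + p₂(1−p₂)] / (p₁ − p₂)²
  = (1.645 + 1.036)² · (0.47·0.53 + 0.28·0.72) / (0.19)²
  = (2.681)² · (0.2491 + 0.2016) / 0.0361
  = 7.1878 · 0.4507 / 0.0361
  = 89.74
Adjust for 57% response: 89.74 / 0.57 = 157.43.
Round up → n = 158 per group.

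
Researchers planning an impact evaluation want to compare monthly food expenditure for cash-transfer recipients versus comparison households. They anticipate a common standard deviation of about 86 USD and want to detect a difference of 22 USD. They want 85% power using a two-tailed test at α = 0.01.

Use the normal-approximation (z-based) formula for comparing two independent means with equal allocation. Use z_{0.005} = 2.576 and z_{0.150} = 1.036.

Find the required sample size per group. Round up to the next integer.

n = (z_{α/2} + z_β)² · (σ₁² + σ₂²) / δ²
  = (2.576 + 1.036)² · (2·86² = 14792) / 22²
  = 13.0465 · 14792 / 484
  = 398.73
Round up → n = 399 per group.

n = 399 per group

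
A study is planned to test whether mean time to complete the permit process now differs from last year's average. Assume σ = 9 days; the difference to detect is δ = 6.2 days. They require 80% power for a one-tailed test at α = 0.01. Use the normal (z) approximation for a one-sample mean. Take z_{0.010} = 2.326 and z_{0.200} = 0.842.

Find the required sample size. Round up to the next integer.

n = 22

n = (z_α + z_β)² · σ² / δ²
  = (2.326 + 0.842)² · 9² / 6.2²
  = 10.0362 · 81 / 38.44
  = 21.15
Round up → n = 22.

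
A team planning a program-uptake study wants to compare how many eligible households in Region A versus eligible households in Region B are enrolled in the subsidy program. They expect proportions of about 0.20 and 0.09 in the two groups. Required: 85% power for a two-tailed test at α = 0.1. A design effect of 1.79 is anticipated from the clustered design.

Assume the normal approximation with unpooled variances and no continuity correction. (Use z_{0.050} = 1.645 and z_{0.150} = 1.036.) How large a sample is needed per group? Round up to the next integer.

n = 258 per group

n = (z_{α/2} + z_β)² · [p₁(1−p₁) + p₂(1−p₂)] / (p₁ − p₂)²
  = (1.645 + 1.036)² · (0.20·0.80 + 0.09·0.91) / (0.11)²
  = (2.681)² · (0.1600 + 0.0819) / 0.0121
  = 7.1878 · 0.2419 / 0.0121
  = 143.70
Design effect: 1.79 × 143.70 = 257.22.
Round up → n = 258 per group.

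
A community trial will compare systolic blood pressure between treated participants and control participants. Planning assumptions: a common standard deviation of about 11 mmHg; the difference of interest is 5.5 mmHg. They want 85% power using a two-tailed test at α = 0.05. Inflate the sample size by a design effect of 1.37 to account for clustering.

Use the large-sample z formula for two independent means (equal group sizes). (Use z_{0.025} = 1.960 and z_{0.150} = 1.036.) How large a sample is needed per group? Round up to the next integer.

n = 99 per group

n = (z_{α/2} + z_β)² · (σ₁² + σ₂²) / δ²
  = (1.960 + 1.036)² · (2·11² = 242) / 5.5²
  = 8.9760 · 242 / 30.25
  = 71.81
Design effect: 1.37 × 71.81 = 98.38.
Round up → n = 99 per group.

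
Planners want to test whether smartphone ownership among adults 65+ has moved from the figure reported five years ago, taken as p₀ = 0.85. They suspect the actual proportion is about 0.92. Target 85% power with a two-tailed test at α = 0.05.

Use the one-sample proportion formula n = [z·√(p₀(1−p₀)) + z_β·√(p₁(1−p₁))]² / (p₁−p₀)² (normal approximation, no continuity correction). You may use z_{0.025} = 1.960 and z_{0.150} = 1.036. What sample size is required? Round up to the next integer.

n = [z_{α/2}·√(p₀q₀) + z_β·√(p₁q₁)]² / (p₁ − p₀)²
  = [1.960·√(0.85·0.15) + 1.036·√(0.92·0.08)]² / (0.07)²
  = [1.960·0.3571 + 1.036·0.2713]² / 0.0049
  = [0.9809]² / 0.0049
  = 196.37
Round up → n = 197.

n = 197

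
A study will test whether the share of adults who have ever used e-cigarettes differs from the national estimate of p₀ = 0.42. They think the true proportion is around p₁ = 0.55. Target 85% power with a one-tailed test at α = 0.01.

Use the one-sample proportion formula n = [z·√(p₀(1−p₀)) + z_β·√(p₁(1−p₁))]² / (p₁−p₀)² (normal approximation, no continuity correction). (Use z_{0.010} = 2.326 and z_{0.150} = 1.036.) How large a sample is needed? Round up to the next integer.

n = [z_α·√(p₀q₀) + z_β·√(p₁q₁)]² / (p₁ − p₀)²
  = [2.326·√(0.42·0.58) + 1.036·√(0.55·0.45)]² / (0.13)²
  = [2.326·0.4936 + 1.036·0.4975]² / 0.0169
  = [1.6634]² / 0.0169
  = 163.73
Round up → n = 164.

n = 164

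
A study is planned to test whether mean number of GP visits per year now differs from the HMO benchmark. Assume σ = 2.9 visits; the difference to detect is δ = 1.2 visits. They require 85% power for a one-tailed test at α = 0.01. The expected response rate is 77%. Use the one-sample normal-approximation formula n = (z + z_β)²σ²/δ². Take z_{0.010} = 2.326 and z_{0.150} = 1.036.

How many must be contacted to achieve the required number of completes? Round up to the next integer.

n = 86

n = (z_α + z_β)² · σ² / δ²
  = (2.326 + 1.036)² · 2.9² / 1.2²
  = 11.3030 · 8.41 / 1.44
  = 66.01
Adjust for 77% response: 66.01 / 0.77 = 85.73.
Round up → n = 86.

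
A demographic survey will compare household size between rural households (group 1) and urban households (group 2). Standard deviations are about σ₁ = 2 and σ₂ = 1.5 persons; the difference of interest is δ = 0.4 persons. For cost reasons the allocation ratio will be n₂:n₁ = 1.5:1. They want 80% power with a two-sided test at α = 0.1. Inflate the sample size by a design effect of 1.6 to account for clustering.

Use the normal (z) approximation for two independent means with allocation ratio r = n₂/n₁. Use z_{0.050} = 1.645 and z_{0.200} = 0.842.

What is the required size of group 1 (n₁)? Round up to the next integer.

n₁ = (z_{α/2} + z_β)² · (σ₁² + σ₂²/r) / δ²
   = (1.645 + 0.842)² · (2² + 1.5²/1.5) / 0.4²
   = 6.1852 · (4 + 1.5) / 0.16
   = 6.1852 · 5.5 / 0.16
   = 212.62
Design effect: 1.6 × 212.62 = 340.18.
Round up → n₁ = 341; n₂ = r·n₁ = 1.5 × 341 = 512.

n₁ = 341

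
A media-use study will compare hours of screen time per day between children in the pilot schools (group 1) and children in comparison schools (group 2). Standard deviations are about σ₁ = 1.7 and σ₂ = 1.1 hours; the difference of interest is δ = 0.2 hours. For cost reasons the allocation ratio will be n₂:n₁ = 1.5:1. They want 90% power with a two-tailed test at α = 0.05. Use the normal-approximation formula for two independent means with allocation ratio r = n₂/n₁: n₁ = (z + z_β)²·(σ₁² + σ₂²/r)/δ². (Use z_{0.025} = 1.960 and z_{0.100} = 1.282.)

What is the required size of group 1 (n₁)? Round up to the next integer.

n₁ = 972

n₁ = (z_{α/2} + z_β)² · (σ₁² + σ₂²/r) / δ²
   = (1.960 + 1.282)² · (1.7² + 1.1²/1.5) / 0.2²
   = 10.5106 · (2.89 + 0.80667) / 0.04
   = 10.5106 · 3.6967 / 0.04
   = 971.35
Round up → n₁ = 972; n₂ = r·n₁ = 1.5 × 972 = 1458.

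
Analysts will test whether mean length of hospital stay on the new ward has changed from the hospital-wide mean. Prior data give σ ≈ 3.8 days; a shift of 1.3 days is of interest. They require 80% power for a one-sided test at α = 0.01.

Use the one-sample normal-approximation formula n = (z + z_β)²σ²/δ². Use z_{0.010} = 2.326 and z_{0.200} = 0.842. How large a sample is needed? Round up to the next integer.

n = (z_α + z_β)² · σ² / δ²
  = (2.326 + 0.842)² · 3.8² / 1.3²
  = 10.0362 · 14.44 / 1.69
  = 85.75
Round up → n = 86.

n = 86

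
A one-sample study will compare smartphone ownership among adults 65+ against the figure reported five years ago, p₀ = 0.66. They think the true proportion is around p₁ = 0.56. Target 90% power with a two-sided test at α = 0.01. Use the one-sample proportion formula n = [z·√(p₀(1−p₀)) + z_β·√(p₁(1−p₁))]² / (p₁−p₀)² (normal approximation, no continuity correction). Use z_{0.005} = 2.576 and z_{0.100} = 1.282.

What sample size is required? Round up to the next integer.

n = [z_{α/2}·√(p₀q₀) + z_β·√(p₁q₁)]² / (p₁ − p₀)²
  = [2.576·√(0.66·0.34) + 1.282·√(0.56·0.44)]² / (-0.10)²
  = [2.576·0.4737 + 1.282·0.4964]² / 0.0100
  = [1.8566]² / 0.0100
  = 344.71
Round up → n = 345.

n = 345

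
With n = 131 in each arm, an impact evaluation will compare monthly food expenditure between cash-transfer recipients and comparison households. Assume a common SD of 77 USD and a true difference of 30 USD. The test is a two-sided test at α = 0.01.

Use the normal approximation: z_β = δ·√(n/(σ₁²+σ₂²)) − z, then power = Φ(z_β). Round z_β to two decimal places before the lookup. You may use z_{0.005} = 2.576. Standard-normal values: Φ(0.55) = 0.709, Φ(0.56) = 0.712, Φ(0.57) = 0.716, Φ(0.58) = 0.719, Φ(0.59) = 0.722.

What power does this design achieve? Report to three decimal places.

z_β = δ·√(n/(σ₁²+σ₂²)) − z_{α/2}
    = 30 · √(131/11858) − 2.576
    = 30 · 0.10511 − 2.576
    = 3.1532 − 2.576 = 0.5772 → 0.58
Power = Φ(0.58) = 0.719.

Power ≈ 0.719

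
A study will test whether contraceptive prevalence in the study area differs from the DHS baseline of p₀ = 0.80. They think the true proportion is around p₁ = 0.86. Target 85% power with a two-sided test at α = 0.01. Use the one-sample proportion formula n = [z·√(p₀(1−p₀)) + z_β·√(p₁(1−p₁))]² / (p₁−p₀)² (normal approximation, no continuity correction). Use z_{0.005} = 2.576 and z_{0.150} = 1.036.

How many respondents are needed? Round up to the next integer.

n = [z_{α/2}·√(p₀q₀) + z_β·√(p₁q₁)]² / (p₁ − p₀)²
  = [2.576·√(0.80·0.20) + 1.036·√(0.86·0.14)]² / (0.06)²
  = [2.576·0.4000 + 1.036·0.3470]² / 0.0036
  = [1.3899]² / 0.0036
  = 536.60
Round up → n = 537.

n = 537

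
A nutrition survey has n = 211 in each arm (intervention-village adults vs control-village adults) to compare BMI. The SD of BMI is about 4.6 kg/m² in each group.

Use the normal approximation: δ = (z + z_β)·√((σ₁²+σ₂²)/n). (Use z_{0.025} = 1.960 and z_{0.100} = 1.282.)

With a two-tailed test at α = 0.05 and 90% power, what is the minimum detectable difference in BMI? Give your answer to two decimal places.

δ = (z_{α/2} + z_β) · √((σ₁²+σ₂²)/n)
  = (1.960 + 1.282) · √(42.32/211)
  = 3.242 · √0.20057
  = 3.242 · 0.4478
  = 1.4519

Minimum detectable difference ≈ 1.45 kg/m²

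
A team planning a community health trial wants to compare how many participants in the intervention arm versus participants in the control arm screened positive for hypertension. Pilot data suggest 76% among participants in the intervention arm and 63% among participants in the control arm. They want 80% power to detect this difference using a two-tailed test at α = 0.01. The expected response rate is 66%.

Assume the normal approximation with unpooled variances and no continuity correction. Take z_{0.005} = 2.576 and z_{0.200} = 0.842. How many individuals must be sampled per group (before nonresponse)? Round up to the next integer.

n = 436 per group

n = (z_{α/2} + z_β)² · [p₁(1−p₁) + p₂(1−p₂)] / (p₁ − p₂)²
  = (2.576 + 0.842)² · (0.76·0.24 + 0.63·0.37) / (0.13)²
  = (3.418)² · (0.1824 + 0.2331) / 0.0169
  = 11.6827 · 0.4155 / 0.0169
  = 287.23
Adjust for 66% response: 287.23 / 0.66 = 435.20.
Round up → n = 436 per group.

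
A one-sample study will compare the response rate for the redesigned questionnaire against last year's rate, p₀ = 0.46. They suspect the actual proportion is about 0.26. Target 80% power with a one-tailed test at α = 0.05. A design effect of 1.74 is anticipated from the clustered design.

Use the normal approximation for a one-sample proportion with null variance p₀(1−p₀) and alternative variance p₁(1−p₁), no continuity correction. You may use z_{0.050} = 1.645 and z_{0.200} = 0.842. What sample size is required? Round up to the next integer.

n = [z_α·√(p₀q₀) + z_β·√(p₁q₁)]² / (p₁ − p₀)²
  = [1.645·√(0.46·0.54) + 0.842·√(0.26·0.74)]² / (-0.20)²
  = [1.645·0.4984 + 0.842·0.4386]² / 0.0400
  = [1.1892]² / 0.0400
  = 35.35
Design effect: 1.74 × 35.35 = 61.52.
Round up → n = 62.

n = 62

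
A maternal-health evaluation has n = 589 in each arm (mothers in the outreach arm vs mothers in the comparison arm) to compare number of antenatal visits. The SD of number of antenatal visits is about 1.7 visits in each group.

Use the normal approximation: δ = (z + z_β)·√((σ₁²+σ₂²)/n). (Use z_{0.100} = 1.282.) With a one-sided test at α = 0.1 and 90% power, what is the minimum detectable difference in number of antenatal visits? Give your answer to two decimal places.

Minimum detectable difference ≈ 0.25 visits

δ = (z_α + z_β) · √((σ₁²+σ₂²)/n)
  = (1.282 + 1.282) · √(5.78/589)
  = 2.564 · √0.00981
  = 2.564 · 0.0991
  = 0.2540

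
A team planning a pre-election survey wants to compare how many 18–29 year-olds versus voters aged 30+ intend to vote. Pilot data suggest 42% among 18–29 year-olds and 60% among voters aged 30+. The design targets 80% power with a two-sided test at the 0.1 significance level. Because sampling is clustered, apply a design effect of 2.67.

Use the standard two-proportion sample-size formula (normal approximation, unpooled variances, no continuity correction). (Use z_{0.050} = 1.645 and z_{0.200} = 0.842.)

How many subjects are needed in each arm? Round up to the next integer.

n = (z_{α/2} + z_β)² · [p₁(1−p₁) + p₂(1−p₂)] / (p₁ − p₂)²
  = (1.645 + 0.842)² · (0.42·0.58 + 0.60·0.40) / (-0.18)²
  = (2.487)² · (0.2436 + 0.2400) / 0.0324
  = 6.1852 · 0.4836 / 0.0324
  = 92.32
Design effect: 2.67 × 92.32 = 246.49.
Round up → n = 247 per group.

n = 247 per group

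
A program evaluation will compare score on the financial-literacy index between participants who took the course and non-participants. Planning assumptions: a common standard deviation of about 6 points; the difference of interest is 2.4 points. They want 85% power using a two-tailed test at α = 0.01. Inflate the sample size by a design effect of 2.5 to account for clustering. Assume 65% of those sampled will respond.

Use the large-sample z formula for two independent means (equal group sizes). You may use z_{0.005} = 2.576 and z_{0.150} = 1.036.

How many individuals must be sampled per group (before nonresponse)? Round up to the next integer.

n = (z_{α/2} + z_β)² · (σ₁² + σ₂²) / δ²
  = (2.576 + 1.036)² · (2·6² = 72) / 2.4²
  = 13.0465 · 72 / 5.76
  = 163.08
Design effect: 2.5 × 163.08 = 407.70.
Adjust for 65% response: 407.70 / 0.65 = 627.24.
Round up → n = 628 per group.

n = 628 per group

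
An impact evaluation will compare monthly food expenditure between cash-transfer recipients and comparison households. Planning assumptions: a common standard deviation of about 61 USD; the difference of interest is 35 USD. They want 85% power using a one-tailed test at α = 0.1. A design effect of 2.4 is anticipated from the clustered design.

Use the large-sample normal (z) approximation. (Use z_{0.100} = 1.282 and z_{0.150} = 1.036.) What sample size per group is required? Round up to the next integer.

n = (z_α + z_β)² · (σ₁² + σ₂²) / δ²
  = (1.282 + 1.036)² · (2·61² = 7442) / 35²
  = 5.3731 · 7442 / 1225
  = 32.64
Design effect: 2.4 × 32.64 = 78.34.
Round up → n = 79 per group.

n = 79 per group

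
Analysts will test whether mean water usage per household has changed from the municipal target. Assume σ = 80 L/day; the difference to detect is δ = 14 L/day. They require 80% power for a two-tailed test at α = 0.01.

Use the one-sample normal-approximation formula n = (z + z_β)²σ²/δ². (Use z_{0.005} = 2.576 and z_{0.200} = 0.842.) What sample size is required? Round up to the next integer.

n = (z_{α/2} + z_β)² · σ² / δ²
  = (2.576 + 0.842)² · 80² / 14²
  = 11.6827 · 6400 / 196
  = 381.48
Round up → n = 382.

n = 382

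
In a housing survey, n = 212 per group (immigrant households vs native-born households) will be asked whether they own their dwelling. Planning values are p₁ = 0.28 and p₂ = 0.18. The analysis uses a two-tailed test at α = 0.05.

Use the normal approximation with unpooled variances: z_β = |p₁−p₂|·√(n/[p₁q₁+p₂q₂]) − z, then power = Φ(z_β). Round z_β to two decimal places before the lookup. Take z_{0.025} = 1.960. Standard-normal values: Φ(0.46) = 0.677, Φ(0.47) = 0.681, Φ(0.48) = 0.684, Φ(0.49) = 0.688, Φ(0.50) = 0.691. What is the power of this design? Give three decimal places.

Power ≈ 0.691

z_β = |p₁−p₂|·√(n/[p₁q₁+p₂q₂]) − z_{α/2}
    = 0.10 · √(212/0.3492) − 1.960
    = 0.10 · 24.6394 − 1.960
    = 2.4639 − 1.960 = 0.5039 → 0.50
Power = Φ(0.50) = 0.691.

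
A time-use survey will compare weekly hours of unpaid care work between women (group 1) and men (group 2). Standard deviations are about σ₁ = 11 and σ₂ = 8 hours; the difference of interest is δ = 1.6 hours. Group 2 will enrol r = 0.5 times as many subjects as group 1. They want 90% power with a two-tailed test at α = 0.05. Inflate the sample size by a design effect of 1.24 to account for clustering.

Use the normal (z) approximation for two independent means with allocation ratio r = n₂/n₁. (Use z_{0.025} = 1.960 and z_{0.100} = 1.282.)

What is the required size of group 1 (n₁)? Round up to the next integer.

n₁ = 1268

n₁ = (z_{α/2} + z_β)² · (σ₁² + σ₂²/r) / δ²
   = (1.960 + 1.282)² · (11² + 8²/0.5) / 1.6²
   = 10.5106 · (121 + 128) / 2.56
   = 10.5106 · 249 / 2.56
   = 1022.32
Design effect: 1.24 × 1022.32 = 1267.67.
Round up → n₁ = 1268; n₂ = r·n₁ = 0.5 × 1268 = 634.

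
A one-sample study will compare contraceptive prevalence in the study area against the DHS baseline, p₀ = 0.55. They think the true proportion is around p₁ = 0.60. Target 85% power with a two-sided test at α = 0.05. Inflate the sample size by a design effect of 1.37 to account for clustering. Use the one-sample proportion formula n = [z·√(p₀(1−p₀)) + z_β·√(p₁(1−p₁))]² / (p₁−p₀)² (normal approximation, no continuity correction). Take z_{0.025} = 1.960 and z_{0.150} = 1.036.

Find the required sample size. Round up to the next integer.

n = [z_{α/2}·√(p₀q₀) + z_β·√(p₁q₁)]² / (p₁ − p₀)²
  = [1.960·√(0.55·0.45) + 1.036·√(0.60·0.40)]² / (0.05)²
  = [1.960·0.4975 + 1.036·0.4899]² / 0.0025
  = [1.4826]² / 0.0025
  = 879.27
Design effect: 1.37 × 879.27 = 1204.60.
Round up → n = 1205.

n = 1205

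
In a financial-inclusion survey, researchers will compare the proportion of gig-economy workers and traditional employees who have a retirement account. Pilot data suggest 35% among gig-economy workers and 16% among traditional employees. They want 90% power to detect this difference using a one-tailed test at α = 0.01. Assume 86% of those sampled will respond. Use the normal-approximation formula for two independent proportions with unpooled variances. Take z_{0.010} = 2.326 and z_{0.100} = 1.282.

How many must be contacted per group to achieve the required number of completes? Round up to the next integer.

n = 152 per group

n = (z_α + z_β)² · [p₁(1−p₁) + p₂(1−p₂)] / (p₁ − p₂)²
  = (2.326 + 1.282)² · (0.35·0.65 + 0.16·0.84) / (0.19)²
  = (3.608)² · (0.2275 + 0.1344) / 0.0361
  = 13.0177 · 0.3619 / 0.0361
  = 130.50
Adjust for 86% response: 130.50 / 0.86 = 151.75.
Round up → n = 152 per group.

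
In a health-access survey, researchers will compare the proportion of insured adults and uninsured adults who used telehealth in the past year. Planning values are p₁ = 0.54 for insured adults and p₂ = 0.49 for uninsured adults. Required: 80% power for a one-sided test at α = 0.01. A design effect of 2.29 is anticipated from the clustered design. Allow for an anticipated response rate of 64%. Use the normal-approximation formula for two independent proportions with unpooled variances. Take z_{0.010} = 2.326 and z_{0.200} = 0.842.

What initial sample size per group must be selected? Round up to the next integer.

n = (z_α + z_β)² · [p₁(1−p₁) + p₂(1−p₂)] / (p₁ − p₂)²
  = (2.326 + 0.842)² · (0.54·0.46 + 0.49·0.51) / (0.05)²
  = (3.168)² · (0.2484 + 0.2499) / 0.0025
  = 10.0362 · 0.4983 / 0.0025
  = 2000.42
Design effect: 2.29 × 2000.42 = 4580.96.
Adjust for 64% response: 4580.96 / 0.64 = 7157.75.
Round up → n = 7158 per group.

n = 7158 per group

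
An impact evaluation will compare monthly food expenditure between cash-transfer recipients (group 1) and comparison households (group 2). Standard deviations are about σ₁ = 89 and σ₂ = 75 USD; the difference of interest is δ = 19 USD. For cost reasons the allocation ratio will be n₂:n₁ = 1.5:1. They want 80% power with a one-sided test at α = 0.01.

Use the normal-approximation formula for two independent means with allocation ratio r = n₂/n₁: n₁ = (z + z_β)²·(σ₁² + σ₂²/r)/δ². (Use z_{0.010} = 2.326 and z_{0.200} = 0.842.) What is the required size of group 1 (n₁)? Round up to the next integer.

n₁ = 325

n₁ = (z_α + z_β)² · (σ₁² + σ₂²/r) / δ²
   = (2.326 + 0.842)² · (89² + 75²/1.5) / 19²
   = 10.0362 · (7921 + 3750) / 361
   = 10.0362 · 11671 / 361
   = 324.47
Round up → n₁ = 325; n₂ = r·n₁ = 1.5 × 325 = 488.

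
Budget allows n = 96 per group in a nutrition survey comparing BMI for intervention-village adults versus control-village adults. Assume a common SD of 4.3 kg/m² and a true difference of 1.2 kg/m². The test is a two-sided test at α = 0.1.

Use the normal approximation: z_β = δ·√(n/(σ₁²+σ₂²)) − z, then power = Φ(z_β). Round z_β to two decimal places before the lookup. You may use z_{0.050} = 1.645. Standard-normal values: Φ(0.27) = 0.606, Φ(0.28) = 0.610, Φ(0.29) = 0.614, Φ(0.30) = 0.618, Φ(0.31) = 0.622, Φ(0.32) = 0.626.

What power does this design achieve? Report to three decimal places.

z_β = δ·√(n/(σ₁²+σ₂²)) − z_{α/2}
    = 1.2 · √(96/36.98) − 1.645
    = 1.2 · 1.61121 − 1.645
    = 1.9335 − 1.645 = 0.2885 → 0.29
Power = Φ(0.29) = 0.614.

Power ≈ 0.614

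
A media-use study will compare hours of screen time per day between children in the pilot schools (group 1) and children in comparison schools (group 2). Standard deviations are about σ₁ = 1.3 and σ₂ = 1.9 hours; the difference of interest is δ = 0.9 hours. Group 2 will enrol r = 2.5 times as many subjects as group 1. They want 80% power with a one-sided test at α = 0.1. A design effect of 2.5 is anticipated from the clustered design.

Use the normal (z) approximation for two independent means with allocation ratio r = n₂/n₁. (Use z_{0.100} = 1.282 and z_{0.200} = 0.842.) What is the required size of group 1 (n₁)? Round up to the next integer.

n₁ = (z_α + z_β)² · (σ₁² + σ₂²/r) / δ²
   = (1.282 + 0.842)² · (1.3² + 1.9²/2.5) / 0.9²
   = 4.5114 · (1.69 + 1.444) / 0.81
   = 4.5114 · 3.134 / 0.81
   = 17.46
Design effect: 2.5 × 17.46 = 43.64.
Round up → n₁ = 44; n₂ = r·n₁ = 2.5 × 44 = 110.

n₁ = 44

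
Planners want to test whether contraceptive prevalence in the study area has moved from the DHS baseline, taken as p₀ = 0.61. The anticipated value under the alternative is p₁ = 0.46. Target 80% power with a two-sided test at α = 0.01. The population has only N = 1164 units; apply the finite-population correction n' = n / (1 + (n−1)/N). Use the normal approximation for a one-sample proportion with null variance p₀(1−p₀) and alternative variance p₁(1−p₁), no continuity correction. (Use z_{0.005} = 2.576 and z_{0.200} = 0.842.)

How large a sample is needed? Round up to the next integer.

n = 113

n = [z_{α/2}·√(p₀q₀) + z_β·√(p₁q₁)]² / (p₁ − p₀)²
  = [2.576·√(0.61·0.39) + 0.842·√(0.46·0.54)]² / (-0.15)²
  = [2.576·0.4877 + 0.842·0.4984]² / 0.0225
  = [1.6761]² / 0.0225
  = 124.86
Finite-population correction (N = 1164): 124.86 / (1 + (124.86 − 1)/1164) = 112.85.
Round up → n = 113.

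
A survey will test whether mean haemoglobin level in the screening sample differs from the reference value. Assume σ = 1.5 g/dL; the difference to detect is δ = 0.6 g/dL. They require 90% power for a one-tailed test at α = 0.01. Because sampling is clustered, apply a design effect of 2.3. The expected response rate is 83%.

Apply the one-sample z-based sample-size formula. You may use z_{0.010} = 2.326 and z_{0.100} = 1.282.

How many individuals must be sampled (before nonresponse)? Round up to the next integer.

n = 226

n = (z_α + z_β)² · σ² / δ²
  = (2.326 + 1.282)² · 1.5² / 0.6²
  = 13.0177 · 2.25 / 0.36
  = 81.36
Design effect: 2.3 × 81.36 = 187.13.
Adjust for 83% response: 187.13 / 0.83 = 225.46.
Round up → n = 226.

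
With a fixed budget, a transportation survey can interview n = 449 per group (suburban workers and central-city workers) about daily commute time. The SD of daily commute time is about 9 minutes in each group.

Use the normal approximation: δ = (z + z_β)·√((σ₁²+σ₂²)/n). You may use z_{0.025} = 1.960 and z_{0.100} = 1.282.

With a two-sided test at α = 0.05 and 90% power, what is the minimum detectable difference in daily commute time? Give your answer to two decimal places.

Minimum detectable difference ≈ 1.95 minutes

δ = (z_{α/2} + z_β) · √((σ₁²+σ₂²)/n)
  = (1.960 + 1.282) · √(162/449)
  = 3.242 · √0.3608
  = 3.242 · 0.6007
  = 1.9474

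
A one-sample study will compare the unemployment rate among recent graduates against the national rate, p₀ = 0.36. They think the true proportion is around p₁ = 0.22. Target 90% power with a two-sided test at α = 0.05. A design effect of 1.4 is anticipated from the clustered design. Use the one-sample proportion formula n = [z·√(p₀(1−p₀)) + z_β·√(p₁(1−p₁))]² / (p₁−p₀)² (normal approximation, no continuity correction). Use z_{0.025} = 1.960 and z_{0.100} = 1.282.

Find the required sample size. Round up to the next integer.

n = 155

n = [z_{α/2}·√(p₀q₀) + z_β·√(p₁q₁)]² / (p₁ − p₀)²
  = [1.960·√(0.36·0.64) + 1.282·√(0.22·0.78)]² / (-0.14)²
  = [1.960·0.4800 + 1.282·0.4142]² / 0.0196
  = [1.4719]² / 0.0196
  = 110.53
Design effect: 1.4 × 110.53 = 154.74.
Round up → n = 155.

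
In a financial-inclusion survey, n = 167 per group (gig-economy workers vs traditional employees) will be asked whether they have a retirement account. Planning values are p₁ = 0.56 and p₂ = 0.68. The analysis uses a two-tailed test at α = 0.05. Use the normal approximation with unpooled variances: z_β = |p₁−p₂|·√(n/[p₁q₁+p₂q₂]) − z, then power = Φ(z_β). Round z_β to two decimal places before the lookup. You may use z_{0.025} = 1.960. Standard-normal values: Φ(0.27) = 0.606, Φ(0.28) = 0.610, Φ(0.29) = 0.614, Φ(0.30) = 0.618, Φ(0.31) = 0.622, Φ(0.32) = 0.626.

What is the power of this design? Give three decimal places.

z_β = |p₁−p₂|·√(n/[p₁q₁+p₂q₂]) − z_{α/2}
    = 0.12 · √(167/0.4640) − 1.960
    = 0.12 · 18.9714 − 1.960
    = 2.2766 − 1.960 = 0.3166 → 0.32
Power = Φ(0.32) = 0.626.

Power ≈ 0.626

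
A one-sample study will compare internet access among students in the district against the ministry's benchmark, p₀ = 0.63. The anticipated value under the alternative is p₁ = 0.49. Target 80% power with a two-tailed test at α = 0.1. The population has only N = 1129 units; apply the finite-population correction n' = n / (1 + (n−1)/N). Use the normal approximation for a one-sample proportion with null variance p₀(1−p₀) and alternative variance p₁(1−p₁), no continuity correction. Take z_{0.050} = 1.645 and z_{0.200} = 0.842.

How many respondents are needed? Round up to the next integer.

n = 71

n = [z_{α/2}·√(p₀q₀) + z_β·√(p₁q₁)]² / (p₁ − p₀)²
  = [1.645·√(0.63·0.37) + 0.842·√(0.49·0.51)]² / (-0.14)²
  = [1.645·0.4828 + 0.842·0.4999]² / 0.0196
  = [1.2151]² / 0.0196
  = 75.33
Finite-population correction (N = 1129): 75.33 / (1 + (75.33 − 1)/1129) = 70.68.
Round up → n = 71.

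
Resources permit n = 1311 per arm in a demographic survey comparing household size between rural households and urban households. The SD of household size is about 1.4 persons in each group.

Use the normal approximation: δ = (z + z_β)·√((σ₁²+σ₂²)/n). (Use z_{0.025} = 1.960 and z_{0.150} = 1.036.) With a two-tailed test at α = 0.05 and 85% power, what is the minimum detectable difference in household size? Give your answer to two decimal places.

Minimum detectable difference ≈ 0.16 persons

δ = (z_{α/2} + z_β) · √((σ₁²+σ₂²)/n)
  = (1.960 + 1.036) · √(3.92/1311)
  = 2.996 · √0.00299
  = 2.996 · 0.0547
  = 0.1638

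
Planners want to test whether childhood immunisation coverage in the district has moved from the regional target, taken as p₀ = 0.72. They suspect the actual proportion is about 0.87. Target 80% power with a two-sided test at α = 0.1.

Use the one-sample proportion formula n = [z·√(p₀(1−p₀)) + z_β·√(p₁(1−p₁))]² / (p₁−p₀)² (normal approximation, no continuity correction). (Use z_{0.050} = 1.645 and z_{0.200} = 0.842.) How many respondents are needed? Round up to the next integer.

n = 47

n = [z_{α/2}·√(p₀q₀) + z_β·√(p₁q₁)]² / (p₁ − p₀)²
  = [1.645·√(0.72·0.28) + 0.842·√(0.87·0.13)]² / (0.15)²
  = [1.645·0.4490 + 0.842·0.3363]² / 0.0225
  = [1.0218]² / 0.0225
  = 46.40
Round up → n = 47.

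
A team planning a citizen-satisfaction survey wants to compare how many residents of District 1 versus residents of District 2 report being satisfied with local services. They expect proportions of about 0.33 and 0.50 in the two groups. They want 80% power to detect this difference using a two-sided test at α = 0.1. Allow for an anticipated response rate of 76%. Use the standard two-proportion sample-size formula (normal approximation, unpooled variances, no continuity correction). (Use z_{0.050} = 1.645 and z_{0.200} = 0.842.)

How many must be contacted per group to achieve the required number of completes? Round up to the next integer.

n = 133 per group

n = (z_{α/2} + z_β)² · [p₁(1−p₁) + p₂(1−p₂)] / (p₁ − p₂)²
  = (1.645 + 0.842)² · (0.33·0.67 + 0.50·0.50) / (-0.17)²
  = (2.487)² · (0.2211 + 0.2500) / 0.0289
  = 6.1852 · 0.4711 / 0.0289
  = 100.82
Adjust for 76% response: 100.82 / 0.76 = 132.66.
Round up → n = 133 per group.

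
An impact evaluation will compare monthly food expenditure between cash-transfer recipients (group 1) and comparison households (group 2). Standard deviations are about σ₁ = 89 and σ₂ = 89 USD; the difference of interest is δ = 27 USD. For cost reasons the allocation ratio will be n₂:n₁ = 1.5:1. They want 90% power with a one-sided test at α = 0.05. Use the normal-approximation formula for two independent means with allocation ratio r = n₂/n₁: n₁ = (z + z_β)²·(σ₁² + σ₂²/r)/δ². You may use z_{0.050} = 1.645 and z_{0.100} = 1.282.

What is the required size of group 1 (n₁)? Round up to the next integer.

n₁ = (z_α + z_β)² · (σ₁² + σ₂²/r) / δ²
   = (1.645 + 1.282)² · (89² + 89²/1.5) / 27²
   = 8.5673 · (7921 + 5280.7) / 729
   = 8.5673 · 13201.7 / 729
   = 155.15
Round up → n₁ = 156; n₂ = r·n₁ = 1.5 × 156 = 234.

n₁ = 156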